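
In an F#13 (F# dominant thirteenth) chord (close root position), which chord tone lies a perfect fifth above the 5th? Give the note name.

G#

F#13: F# A# C# E G# D#.
The 5th is C#. A perfect fifth above C# is G#.
G# is the chord's 9th.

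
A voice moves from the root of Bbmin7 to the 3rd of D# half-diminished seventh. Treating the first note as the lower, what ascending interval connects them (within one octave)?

The root of Bbmin7 is Bb; the 3rd of D# half-diminished seventh is F#.
Bb up to F# is 8 semitones, a half step wider than a perfect fifth, so the interval is augmented.

augmented fifth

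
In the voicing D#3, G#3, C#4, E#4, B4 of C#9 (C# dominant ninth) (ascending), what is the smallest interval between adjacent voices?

Adjacent intervals: D#3→G#3 = perfect fourth; G#3→C#4 = perfect fourth; C#4→E#4 = major third; E#4→B4 = diminished fifth.
The smallest is C#4 to E#4, a major third (4 semitones).

major third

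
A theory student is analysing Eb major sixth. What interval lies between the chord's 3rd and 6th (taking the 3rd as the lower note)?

Eb6 is spelled Eb–G–Bb–C.
The 3rd is G and the 6th is C.
From G to C is 5 semitones, exactly the perfect fourth.

perfect 4th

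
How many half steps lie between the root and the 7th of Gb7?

10

Gb7 is spelled Gb, Bb, Db, Fb.
Gb to Fb is a minor seventh: 10 semitones.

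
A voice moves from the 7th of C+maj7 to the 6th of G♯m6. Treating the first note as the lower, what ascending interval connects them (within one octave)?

augmented fourth

The 7th of C+maj7 is B; the 6th of G♯m6 is E♯.
From B to E♯: 6 semitones over a fourth = augmented.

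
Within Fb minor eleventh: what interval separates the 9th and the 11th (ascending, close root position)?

Fbm11: Fb Abb Cb Ebb Gb Bbb.
That puts Gb below Bbb.
3 letter names make it a third; at 3 semitones (a half step narrower than major) the quality is minor.

minor 3rd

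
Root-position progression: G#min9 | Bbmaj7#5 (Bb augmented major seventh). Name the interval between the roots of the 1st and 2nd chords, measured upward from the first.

d3

The roots are G# and Bb.
3 letter names make it a third; at 2 semitones (a whole step narrower than major) the quality is diminished.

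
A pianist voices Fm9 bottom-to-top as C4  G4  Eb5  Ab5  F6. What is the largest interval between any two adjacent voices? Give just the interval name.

Adjacent intervals: C4→G4 = perfect fifth; G4→Eb5 = minor sixth; Eb5→Ab5 = perfect fourth; Ab5→F6 = major sixth.
The largest is Ab5 to F6, a major sixth (9 semitones).

M6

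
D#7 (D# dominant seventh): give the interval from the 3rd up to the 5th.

Spelling the chord: D#-F##-A#-C#.
So we need the interval from F## up to A#.
3 letter names make it a third; at 3 semitones (a half step narrower than major) the quality is minor.

m3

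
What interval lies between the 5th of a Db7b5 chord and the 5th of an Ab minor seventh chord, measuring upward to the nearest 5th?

Db7b5 has Abb as its 5th, and Ab minor seventh has Eb as its 5th.
5 letter names make it a fifth; at 8 semitones (a half step wider than perfect) the quality is augmented.

augmented fifth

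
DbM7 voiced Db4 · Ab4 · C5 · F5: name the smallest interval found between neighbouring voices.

Adjacent intervals: Db4→Ab4 = perfect fifth; Ab4→C5 = major third; C5→F5 = perfect fourth.
The smallest is Ab4 to C5, a major third (4 semitones).

major 3rd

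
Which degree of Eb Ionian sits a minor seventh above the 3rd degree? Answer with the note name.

F

The scale is Eb F G Ab Bb C D.
The 3rd degree is G; a minor seventh above that is F — scale degree 2.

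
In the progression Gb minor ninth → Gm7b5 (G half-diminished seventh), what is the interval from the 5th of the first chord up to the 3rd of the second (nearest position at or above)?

The 5th of Gb minor ninth is Db; the 3rd of Gm7b5 (G half-diminished seventh) is Bb.
From Db to Bb is 9 semitones, exactly the major sixth.

major 6th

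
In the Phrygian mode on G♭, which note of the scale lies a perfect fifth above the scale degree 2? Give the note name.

The scale is G♭ A𝄫 B𝄫 C♭ D♭ E𝄫 F♭.
The scale degree 2 is A𝄫; a perfect fifth above that is E𝄫 — scale degree 6.

Ebb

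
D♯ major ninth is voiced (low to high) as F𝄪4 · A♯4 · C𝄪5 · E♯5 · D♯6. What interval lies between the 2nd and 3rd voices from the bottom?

major 3rd

Those voices are A♯4 and C𝄪5.
A♯ up to C𝄪 spans 3 letter names and 4 semitones — a major third.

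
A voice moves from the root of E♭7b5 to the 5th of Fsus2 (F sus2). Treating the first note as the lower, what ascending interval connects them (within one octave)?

E♭7b5 has E♭ as its root, and Fsus2 (F sus2) has C as its 5th.
Counting 6 letters and 9 half steps from E♭ gives a major sixth.

major sixth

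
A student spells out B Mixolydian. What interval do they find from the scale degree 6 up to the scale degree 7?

minor second

B mixolydian: B C# D# E F# G# A.
The scale degree 6 is G# and the 7th degree is A.
From G# to A: 1 semitone over a second = minor.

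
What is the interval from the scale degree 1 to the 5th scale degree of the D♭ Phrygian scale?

perfect fifth

D♭ phrygian: D♭ E𝄫 F♭ G♭ A♭ B𝄫 C♭.
The scale degree 1 is D♭ and the degree 5 is A♭.
Counting 5 letters and 7 half steps from D♭ gives a perfect fifth.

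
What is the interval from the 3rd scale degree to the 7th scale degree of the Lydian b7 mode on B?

diminished 5th

B lydian dominant: B C# D# E# F# G# A.
3rd scale degree = D#; scale degree 7 = A.
D# up to A is 6 semitones, a half step narrower than a perfect fifth, so the interval is diminished.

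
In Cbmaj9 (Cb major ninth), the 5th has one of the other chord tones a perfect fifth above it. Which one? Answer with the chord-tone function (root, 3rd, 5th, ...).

Spelling the chord: Cb Eb Gb Bb Db.
The 5th is Gb. A perfect fifth above Gb is Db.
Db is the chord's 9th.

9th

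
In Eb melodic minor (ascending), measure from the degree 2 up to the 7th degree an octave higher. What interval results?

Eb melodic minor: Eb F Gb Ab Bb C D.
Degree 2 = F; scale degree 7 (up an octave) = D.
From F to D is 21 semitones, exactly the major thirteenth.

M13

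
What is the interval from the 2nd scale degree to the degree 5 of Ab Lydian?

perfect fourth

The scale runs Ab Bb C D Eb F G.
So we need the interval from Bb up to Eb.
Bb up to Eb spans 4 letter names and 5 semitones — a perfect fourth.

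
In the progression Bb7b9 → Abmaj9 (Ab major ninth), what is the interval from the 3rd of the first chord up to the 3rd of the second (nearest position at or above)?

The 3rd of Bb7b9 is D; the 3rd of Abmaj9 (Ab major ninth) is C.
7 letter names make it a seventh; at 10 semitones (a half step narrower than major) the quality is minor.

minor 7th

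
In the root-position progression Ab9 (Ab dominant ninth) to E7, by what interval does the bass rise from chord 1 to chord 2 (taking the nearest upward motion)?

The roots are Ab and E.
5 letter names make it a fifth; at 8 semitones (a half step wider than perfect) the quality is augmented.

augmented fifth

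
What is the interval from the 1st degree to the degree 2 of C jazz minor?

major second

Spelling C jazz minor: C D E♭ F G A B.
The 1st degree is C and the 2nd degree is D.
From C to D is 2 semitones, exactly the major second.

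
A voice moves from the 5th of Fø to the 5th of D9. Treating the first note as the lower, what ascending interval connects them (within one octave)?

augmented 6th

Fø has C♭ as its 5th, and D9 has A as its 5th.
6 letter names make it a sixth; at 10 semitones (a half step wider than major) the quality is augmented.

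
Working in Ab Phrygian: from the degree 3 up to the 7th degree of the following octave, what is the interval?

The scale runs Ab Bbb Cb Db Eb Fb Gb.
Degree 3 = Cb; scale degree 7 (up an octave) = Gb.
Cb up to Gb spans 12 letter names and 19 semitones — a perfect twelfth.

perfect twelfth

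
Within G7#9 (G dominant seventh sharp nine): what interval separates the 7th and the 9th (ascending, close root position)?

The chord tones of G7#9 (G dominant seventh sharp nine) are G–B–D–F–A#.
So we need the interval from F up to A#.
F up to A# is 5 semitones, a half step wider than a major third, so the interval is augmented.

augmented 3rd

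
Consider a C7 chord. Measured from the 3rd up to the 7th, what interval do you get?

diminished 5th

The chord tones of C7 (C dominant seventh) are C, E, G, Bb.
The 3rd is E and the 7th is Bb.
E up to Bb is 6 semitones, a half step narrower than a perfect fifth, so the interval is diminished.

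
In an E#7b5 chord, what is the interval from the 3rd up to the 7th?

diminished 5th

E# dominant seventh flat five: E# G## B D#.
That puts G## below D#.
5 letter names make it a fifth; at 6 semitones (a half step narrower than perfect) the quality is diminished.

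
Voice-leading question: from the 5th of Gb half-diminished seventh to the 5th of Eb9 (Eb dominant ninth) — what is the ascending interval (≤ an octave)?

augmented sixth

Gb half-diminished seventh has Dbb as its 5th, and Eb9 (Eb dominant ninth) has Bb as its 5th.
From Dbb to Bb: 10 semitones over a sixth = augmented.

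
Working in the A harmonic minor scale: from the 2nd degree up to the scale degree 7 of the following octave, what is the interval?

major thirteenth

Spelling the A harmonic minor scale: A B C D E F G♯.
That puts B below G♯.
B up to G♯ spans 13 letter names and 21 semitones — a major thirteenth.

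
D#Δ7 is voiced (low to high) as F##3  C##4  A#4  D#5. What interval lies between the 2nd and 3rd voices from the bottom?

m6

Those voices are C##4 and A#4.
C## up to A# is 8 semitones, a half step narrower than a major sixth, so the interval is minor.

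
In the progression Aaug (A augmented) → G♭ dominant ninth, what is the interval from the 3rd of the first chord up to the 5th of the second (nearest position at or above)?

diminished 2nd

The 3rd of Aaug (A augmented) is C♯; the 5th of G♭ dominant ninth is D♭.
C♯ up to D♭ is 0 semitones, a whole step narrower than a major second, so the interval is diminished.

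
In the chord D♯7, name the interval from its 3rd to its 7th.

D♯ dominant seventh is spelled D♯-F𝄪-A♯-C♯.
3rd = F𝄪; 7th = C♯.
F𝄪 up to C♯ is 6 semitones, a half step narrower than a perfect fifth, so the interval is diminished.

d5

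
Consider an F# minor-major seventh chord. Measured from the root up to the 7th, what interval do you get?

F#mM7 is spelled F#–A–C#–E#.
Root = F#; 7th = E#.
Counting 7 letters and 11 half steps from F# gives a major seventh.

M7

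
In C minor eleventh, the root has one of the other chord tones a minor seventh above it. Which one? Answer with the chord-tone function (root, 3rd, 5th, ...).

Spelling the chord: C, Eb, G, Bb, D, F.
The root is C. A minor seventh above C is Bb.
Bb is the chord's 7th.

7th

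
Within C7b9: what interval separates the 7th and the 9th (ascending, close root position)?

The chord tones of C7b9 are C E G B♭ D♭.
That puts B♭ below D♭.
From B♭ to D♭: 3 semitones over a third = minor.

minor third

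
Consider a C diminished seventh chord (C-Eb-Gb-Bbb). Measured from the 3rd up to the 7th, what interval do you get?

So we need the interval from Eb up to Bbb.
Eb up to Bbb is 6 semitones, a half step narrower than a perfect fifth, so the interval is diminished.

diminished fifth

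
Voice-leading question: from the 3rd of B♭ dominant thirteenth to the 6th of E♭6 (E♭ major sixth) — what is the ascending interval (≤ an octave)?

B♭ dominant thirteenth has D as its 3rd, and E♭6 (E♭ major sixth) has C as its 6th.
From D to C: 10 semitones over a seventh = minor.

minor 7th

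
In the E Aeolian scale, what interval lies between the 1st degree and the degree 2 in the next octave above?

M9

Spelling the E Aeolian scale: E F♯ G A B C D.
The 1st degree is E and the 2nd degree (up an octave) is F♯.
Counting 9 letters and 14 half steps from E gives a major ninth.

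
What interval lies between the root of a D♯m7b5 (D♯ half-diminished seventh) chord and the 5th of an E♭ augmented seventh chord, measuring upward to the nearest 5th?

The root of D♯m7b5 (D♯ half-diminished seventh) is D♯; the 5th of E♭ augmented seventh is B.
D♯ up to B is 8 semitones, a half step narrower than a major sixth, so the interval is minor.

minor sixth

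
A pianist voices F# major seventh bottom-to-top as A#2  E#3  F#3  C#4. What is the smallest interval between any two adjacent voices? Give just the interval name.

Adjacent intervals: A#2→E#3 = perfect fifth; E#3→F#3 = minor second; F#3→C#4 = perfect fifth.
The smallest is E#3 to F#3, a minor second (1 semitone).

m2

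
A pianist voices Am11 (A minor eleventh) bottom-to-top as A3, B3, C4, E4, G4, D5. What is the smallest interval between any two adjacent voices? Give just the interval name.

minor second

Adjacent intervals: A3→B3 = major second; B3→C4 = minor second; C4→E4 = major third; E4→G4 = minor third; G4→D5 = perfect fifth.
The smallest is B3 to C4, a minor second (1 semitone).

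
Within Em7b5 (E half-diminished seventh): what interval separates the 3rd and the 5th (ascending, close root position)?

The chord tones of E half-diminished seventh are E G Bb D.
The 3rd is G and the 5th is Bb.
From G to Bb: 3 semitones over a third = minor.

minor 3rd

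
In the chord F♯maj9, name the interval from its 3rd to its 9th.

Spelling the chord: F♯ A♯ C♯ E♯ G♯.
So we need the interval from A♯ up to G♯.
7 letter names make it a seventh; at 10 semitones (a half step narrower than major) the quality is minor.

minor seventh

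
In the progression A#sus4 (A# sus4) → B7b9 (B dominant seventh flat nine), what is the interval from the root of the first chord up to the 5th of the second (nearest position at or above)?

m6

The root of A#sus4 (A# sus4) is A#; the 5th of B7b9 (B dominant seventh flat nine) is F#.
From A# to F#: 8 semitones over a sixth = minor.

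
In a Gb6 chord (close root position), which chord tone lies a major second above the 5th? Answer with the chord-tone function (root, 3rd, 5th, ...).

Gb6 is spelled Gb–Bb–Db–Eb.
The 5th is Db. A major second above Db is Eb.
Eb is the chord's 6th.

6th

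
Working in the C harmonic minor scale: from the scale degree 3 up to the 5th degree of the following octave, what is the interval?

The scale runs C D Eb F G Ab B.
The scale degree 3 is Eb and the 5th degree (up an octave) is G.
From Eb to G is 16 semitones, exactly the major tenth.

major tenth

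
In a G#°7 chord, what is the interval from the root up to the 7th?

G#°7 (G# diminished seventh) is spelled G#, B, D, F.
So we need the interval from G# up to F.
7 letter names make it a seventh; at 9 semitones (a whole step narrower than major) the quality is diminished.

diminished seventh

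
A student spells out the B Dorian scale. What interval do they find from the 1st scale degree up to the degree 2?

The scale runs B C# D E F# G# A.
The 1st scale degree is B and the degree 2 is C#.
B up to C# spans 2 letter names and 2 semitones — a major second.

major second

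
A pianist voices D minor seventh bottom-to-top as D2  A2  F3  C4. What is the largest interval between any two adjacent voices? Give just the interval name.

minor 6th

Adjacent intervals: D2→A2 = perfect fifth; A2→F3 = minor sixth; F3→C4 = perfect fifth.
The largest is A2 to F3, a minor sixth (8 semitones).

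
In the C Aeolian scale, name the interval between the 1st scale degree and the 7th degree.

Spelling the C Aeolian scale: C D Eb F G Ab Bb.
1st scale degree = C; scale degree 7 = Bb.
C up to Bb is 10 semitones, a half step narrower than a major seventh, so the interval is minor.

m7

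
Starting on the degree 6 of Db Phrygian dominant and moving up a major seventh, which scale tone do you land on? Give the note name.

The scale is Db Ebb F Gb Ab Bbb Cb.
The degree 6 is Bbb; a major seventh above that is Ab — scale degree 5.

Ab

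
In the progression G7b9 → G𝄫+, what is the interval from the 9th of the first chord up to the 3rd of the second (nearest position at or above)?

The 9th of G7b9 is A♭; the 3rd of G𝄫+ is B𝄫.
2 letter names make it a second; at 1 semitone (a half step narrower than major) the quality is minor.

minor second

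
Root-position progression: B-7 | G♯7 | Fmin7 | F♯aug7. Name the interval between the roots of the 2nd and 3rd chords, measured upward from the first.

The roots are G♯ and F.
From G♯ to F: 9 semitones over a seventh = diminished.

d7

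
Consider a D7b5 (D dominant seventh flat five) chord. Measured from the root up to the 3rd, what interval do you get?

The chord tones of D dominant seventh flat five are D F# Ab C.
The root is D and the 3rd is F#.
Counting 3 letters and 4 half steps from D gives a major third.

major 3rd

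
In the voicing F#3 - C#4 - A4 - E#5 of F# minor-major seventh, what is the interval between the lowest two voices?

Those voices are F#3 and C#4.
Counting 5 letters and 7 half steps from F# gives a perfect fifth.

perfect fifth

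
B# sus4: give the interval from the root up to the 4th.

B#sus4 is spelled B# E# F##.
That puts B# below E#.
From B# to E# is 5 semitones, exactly the perfect fourth.

perfect fourth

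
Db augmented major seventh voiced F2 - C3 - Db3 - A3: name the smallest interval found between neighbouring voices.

Adjacent intervals: F2→C3 = perfect fifth; C3→Db3 = minor second; Db3→A3 = augmented fifth.
The smallest is C3 to Db3, a minor second (1 semitone).

minor 2nd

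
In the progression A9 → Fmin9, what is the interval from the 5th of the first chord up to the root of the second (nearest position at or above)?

minor second

A9 has E as its 5th, and Fmin9 has F as its root.
2 letter names make it a second; at 1 semitone (a half step narrower than major) the quality is minor.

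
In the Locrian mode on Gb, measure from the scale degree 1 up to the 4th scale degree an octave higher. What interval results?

Spelling the Locrian mode on Gb: Gb Abb Bbb Cb Dbb Ebb Fb.
The scale degree 1 is Gb and the scale degree 4 (up an octave) is Cb.
From Gb to Cb is 17 semitones, exactly the perfect eleventh.

P11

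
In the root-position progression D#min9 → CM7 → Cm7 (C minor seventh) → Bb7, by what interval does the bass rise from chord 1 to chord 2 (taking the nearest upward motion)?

The roots are D# and C.
D# up to C is 9 semitones, a whole step narrower than a major seventh, so the interval is diminished.

diminished seventh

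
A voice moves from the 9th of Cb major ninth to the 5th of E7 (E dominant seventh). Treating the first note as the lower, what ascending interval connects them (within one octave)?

Cb major ninth has Db as its 9th, and E7 (E dominant seventh) has B as its 5th.
From Db to B: 10 semitones over a sixth = augmented.

augmented 6th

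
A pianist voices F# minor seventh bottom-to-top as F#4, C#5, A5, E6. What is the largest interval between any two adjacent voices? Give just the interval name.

minor sixth

Adjacent intervals: F#4→C#5 = perfect fifth; C#5→A5 = minor sixth; A5→E6 = perfect fifth.
The largest is C#5 to A5, a minor sixth (8 semitones).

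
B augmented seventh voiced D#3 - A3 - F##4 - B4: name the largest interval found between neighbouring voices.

A6

Adjacent intervals: D#3→A3 = diminished fifth; A3→F##4 = augmented sixth; F##4→B4 = diminished fourth.
The largest is A3 to F##4, an augmented sixth (10 semitones).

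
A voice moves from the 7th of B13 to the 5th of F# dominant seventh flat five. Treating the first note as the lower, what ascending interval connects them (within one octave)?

m3

The 7th of B13 is A; the 5th of F# dominant seventh flat five is C.
From A to C: 3 semitones over a third = minor.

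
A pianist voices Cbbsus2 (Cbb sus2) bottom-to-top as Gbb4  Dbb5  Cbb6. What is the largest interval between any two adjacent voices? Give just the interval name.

Adjacent intervals: Gbb4→Dbb5 = perfect fifth; Dbb5→Cbb6 = minor seventh.
The largest is Dbb5 to Cbb6, a minor seventh (10 semitones).

m7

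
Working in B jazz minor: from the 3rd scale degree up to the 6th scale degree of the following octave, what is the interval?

Spelling B jazz minor: B C# D E F# G# A#.
3rd scale degree = D; degree 6 (up an octave) = G#.
11 letter names make it an eleventh; at 18 semitones (a half step wider than perfect) the quality is augmented.

augmented eleventh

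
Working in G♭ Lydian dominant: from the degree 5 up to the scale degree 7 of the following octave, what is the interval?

Spelling G♭ Lydian dominant: G♭ A♭ B♭ C D♭ E♭ F♭.
So we need the interval from D♭ up to F♭.
From D♭ to F♭: 15 semitones over a tenth = minor.

minor 10th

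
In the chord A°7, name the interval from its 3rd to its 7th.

The chord tones of A°7 (A diminished seventh) are A, C, Eb, Gb.
The 3rd is C and the 7th is Gb.
C up to Gb is 6 semitones, a half step narrower than a perfect fifth, so the interval is diminished.

diminished 5th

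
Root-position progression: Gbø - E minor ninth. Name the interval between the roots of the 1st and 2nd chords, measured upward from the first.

The roots are Gb and E.
Gb up to E is 10 semitones, a half step wider than a major sixth, so the interval is augmented.

augmented sixth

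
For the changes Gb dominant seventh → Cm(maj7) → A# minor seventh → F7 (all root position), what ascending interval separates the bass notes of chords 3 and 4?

d6

The roots are A# and F.
6 letter names make it a sixth; at 7 semitones (a whole step narrower than major) the quality is diminished.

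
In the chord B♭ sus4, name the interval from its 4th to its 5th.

Spelling the chord: B♭–E♭–F.
That puts E♭ below F.
Counting 2 letters and 2 half steps from E♭ gives a major second.

major second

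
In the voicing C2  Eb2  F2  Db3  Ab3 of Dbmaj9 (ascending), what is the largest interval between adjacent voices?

Adjacent intervals: C2→Eb2 = minor third; Eb2→F2 = major second; F2→Db3 = minor sixth; Db3→Ab3 = perfect fifth.
The largest is F2 to Db3, a minor sixth (8 semitones).

minor 6th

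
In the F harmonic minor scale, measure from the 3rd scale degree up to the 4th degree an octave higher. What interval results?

F harmonic minor: F G A♭ B♭ C D♭ E.
That puts A♭ below B♭.
A♭ up to B♭ spans 9 letter names and 14 semitones — a major ninth.

major ninth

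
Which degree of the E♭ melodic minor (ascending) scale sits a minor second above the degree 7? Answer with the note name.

The scale is E♭ F G♭ A♭ B♭ C D.
The degree 7 is D; a minor second above that is E♭ — scale degree 1.

Eb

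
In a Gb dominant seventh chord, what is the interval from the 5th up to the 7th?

Spelling the chord: Gb-Bb-Db-Fb.
So we need the interval from Db up to Fb.
3 letter names make it a third; at 3 semitones (a half step narrower than major) the quality is minor.

m3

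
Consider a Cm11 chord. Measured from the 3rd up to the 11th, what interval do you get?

major 9th

Spelling the chord: C-Eb-G-Bb-D-F.
That puts Eb below F.
From Eb to F is 14 semitones, exactly the major ninth.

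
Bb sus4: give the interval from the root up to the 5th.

P5

Bbsus4 is spelled Bb, Eb, F.
So we need the interval from Bb up to F.
Bb up to F spans 5 letter names and 7 semitones — a perfect fifth.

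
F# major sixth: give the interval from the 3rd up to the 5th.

The chord tones of F#6 are F#–A#–C#–D#.
3rd = A#; 5th = C#.
From A# to C#: 3 semitones over a third = minor.

m3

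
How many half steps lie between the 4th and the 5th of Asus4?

Asus4 (A sus4) is spelled A, D, E.
D to E is a major second: 2 semitones.

2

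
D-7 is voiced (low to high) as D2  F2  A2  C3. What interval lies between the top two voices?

minor 3rd

Those voices are A2 and C3.
A up to C is 3 semitones, a half step narrower than a major third, so the interval is minor.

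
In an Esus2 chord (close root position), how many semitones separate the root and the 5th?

7

Spelling the chord: E, F#, B.
E to B is a perfect fifth: 7 semitones.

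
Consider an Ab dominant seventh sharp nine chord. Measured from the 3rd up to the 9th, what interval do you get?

Ab dominant seventh sharp nine: Ab–C–Eb–Gb–B.
3rd = C; 9th = B.
Counting 7 letters and 11 half steps from C gives a major seventh.

major seventh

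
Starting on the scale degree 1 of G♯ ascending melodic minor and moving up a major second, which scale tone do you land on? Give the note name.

The scale is G♯ A♯ B C♯ D♯ E♯ F𝄪.
The scale degree 1 is G♯; a major second above that is A♯ — scale degree 2.

A#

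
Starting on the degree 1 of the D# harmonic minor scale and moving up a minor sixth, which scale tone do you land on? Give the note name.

B

The scale is D# E# F# G# A# B C##.
The degree 1 is D#; a minor sixth above that is B — scale degree 6.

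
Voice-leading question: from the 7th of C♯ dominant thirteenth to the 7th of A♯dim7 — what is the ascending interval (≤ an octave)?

minor 6th

C♯ dominant thirteenth has B as its 7th, and A♯dim7 has G as its 7th.
B up to G is 8 semitones, a half step narrower than a major sixth, so the interval is minor.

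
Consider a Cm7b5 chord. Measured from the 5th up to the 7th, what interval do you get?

major third

Spelling the chord: C Eb Gb Bb.
The 5th is Gb and the 7th is Bb.
Gb up to Bb spans 3 letter names and 4 semitones — a major third.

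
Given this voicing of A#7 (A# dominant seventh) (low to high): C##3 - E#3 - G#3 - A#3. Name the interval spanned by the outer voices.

The outer voices are C##3 and A#3.
6 letter names make it a sixth; at 8 semitones (a half step narrower than major) the quality is minor.

minor sixth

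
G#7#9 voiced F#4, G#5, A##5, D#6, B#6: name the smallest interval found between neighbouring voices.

augmented 2nd

Adjacent intervals: F#4→G#5 = major ninth; G#5→A##5 = augmented second; A##5→D#6 = diminished fourth; D#6→B#6 = major sixth.
The smallest is G#5 to A##5, an augmented second (3 semitones).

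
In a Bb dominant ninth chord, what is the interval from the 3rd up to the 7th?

Bb9: Bb, D, F, Ab, C.
3rd = D; 7th = Ab.
5 letter names make it a fifth; at 6 semitones (a half step narrower than perfect) the quality is diminished.
This 3–7 tritone is the characteristic tension at the heart of the dominant sound.

diminished 5th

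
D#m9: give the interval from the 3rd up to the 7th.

perfect fifth

D#min9: D#-F#-A#-C#-E#.
The 3rd is F# and the 7th is C#.
F# up to C# spans 5 letter names and 7 semitones — a perfect fifth.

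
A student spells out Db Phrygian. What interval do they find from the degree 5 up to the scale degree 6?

m2

Db phrygian: Db Ebb Fb Gb Ab Bbb Cb.
So we need the interval from Ab up to Bbb.
Ab up to Bbb is 1 semitone, a half step narrower than a major second, so the interval is minor.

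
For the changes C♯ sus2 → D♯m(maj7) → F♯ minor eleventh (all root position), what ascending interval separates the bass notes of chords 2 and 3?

minor third

The roots are D♯ and F♯.
D♯ up to F♯ is 3 semitones, a half step narrower than a major third, so the interval is minor.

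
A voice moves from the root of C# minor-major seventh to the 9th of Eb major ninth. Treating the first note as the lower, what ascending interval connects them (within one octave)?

C# minor-major seventh has C# as its root, and Eb major ninth has F as its 9th.
From C# to F: 4 semitones over a fourth = diminished.

diminished fourth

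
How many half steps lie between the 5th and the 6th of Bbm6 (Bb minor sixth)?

Spelling the chord: Bb-Db-F-G.
F to G is a major second: 2 semitones.

2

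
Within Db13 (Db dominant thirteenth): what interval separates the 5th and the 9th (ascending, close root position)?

Spelling the chord: Db-F-Ab-Cb-Eb-Bb.
The 5th is Ab and the 9th is Eb.
Counting 5 letters and 7 half steps from Ab gives a perfect fifth.

perfect fifth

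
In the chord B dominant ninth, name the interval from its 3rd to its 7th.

B9 is spelled B–D♯–F♯–A–C♯.
That puts D♯ below A.
From D♯ to A: 6 semitones over a fifth = diminished.

diminished 5th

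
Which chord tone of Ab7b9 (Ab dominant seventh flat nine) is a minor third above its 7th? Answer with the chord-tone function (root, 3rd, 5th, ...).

9th

Spelling the chord: Ab, C, Eb, Gb, Bbb.
The 7th is Gb. A minor third above Gb is Bbb.
Bbb is the chord's 9th.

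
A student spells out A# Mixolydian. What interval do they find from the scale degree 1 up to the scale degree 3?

The scale runs A# B# C## D# E# F## G#.
That puts A# below C##.
A# up to C## spans 3 letter names and 4 semitones — a major third.

major 3rd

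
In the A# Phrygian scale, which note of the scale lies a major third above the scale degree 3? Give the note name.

The scale is A# B C# D# E# F# G#.
The scale degree 3 is C#; a major third above that is E# — scale degree 5.

E#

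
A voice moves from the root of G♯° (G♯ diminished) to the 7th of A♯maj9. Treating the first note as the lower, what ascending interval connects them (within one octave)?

augmented unison

G♯° (G♯ diminished) has G♯ as its root, and A♯maj9 has G𝄪 as its 7th.
1 letter names make it a unison; at 1 semitone (a half step wider than perfect) the quality is augmented.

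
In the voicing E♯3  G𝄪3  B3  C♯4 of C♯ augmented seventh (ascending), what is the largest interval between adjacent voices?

major 3rd

Adjacent intervals: E♯3→G𝄪3 = major third; G𝄪3→B3 = diminished third; B3→C♯4 = major second.
The largest is E♯3 to G𝄪3, a major third (4 semitones).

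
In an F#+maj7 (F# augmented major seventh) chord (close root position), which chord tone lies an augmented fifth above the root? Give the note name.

F#maj7#5: F#, A#, C##, E#.
The root is F#. An augmented fifth above F# is C##.
C## is the chord's 5th.

C##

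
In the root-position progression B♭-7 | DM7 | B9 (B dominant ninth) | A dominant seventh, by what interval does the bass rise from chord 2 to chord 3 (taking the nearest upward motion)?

The roots are D and B.
Counting 6 letters and 9 half steps from D gives a major sixth.

major sixth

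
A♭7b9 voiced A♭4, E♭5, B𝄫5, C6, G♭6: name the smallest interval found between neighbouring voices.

augmented 2nd

Adjacent intervals: A♭4→E♭5 = perfect fifth; E♭5→B𝄫5 = diminished fifth; B𝄫5→C6 = augmented second; C6→G♭6 = diminished fifth.
The smallest is B𝄫5 to C6, an augmented second (3 semitones).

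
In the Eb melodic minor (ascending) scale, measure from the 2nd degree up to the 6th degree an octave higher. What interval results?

perfect 12th

Spelling the Eb melodic minor (ascending) scale: Eb F Gb Ab Bb C D.
So we need the interval from F up to C.
From F to C is 19 semitones, exactly the perfect twelfth.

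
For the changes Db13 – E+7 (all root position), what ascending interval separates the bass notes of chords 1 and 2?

A2

The roots are Db and E.
Db up to E is 3 semitones, a half step wider than a major second, so the interval is augmented.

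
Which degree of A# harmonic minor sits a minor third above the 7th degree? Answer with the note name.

The scale is A# B# C# D# E# F# G##.
The 7th degree is G##; a minor third above that is B# — scale degree 2.

B#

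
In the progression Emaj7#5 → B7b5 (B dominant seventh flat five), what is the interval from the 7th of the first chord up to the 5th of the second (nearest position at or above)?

The 7th of Emaj7#5 is D#; the 5th of B7b5 (B dominant seventh flat five) is F.
3 letter names make it a third; at 2 semitones (a whole step narrower than major) the quality is diminished.

diminished third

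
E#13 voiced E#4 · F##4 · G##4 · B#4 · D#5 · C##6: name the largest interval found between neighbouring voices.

Adjacent intervals: E#4→F##4 = major second; F##4→G##4 = major second; G##4→B#4 = minor third; B#4→D#5 = minor third; D#5→C##6 = major seventh.
The largest is D#5 to C##6, a major seventh (11 semitones).

M7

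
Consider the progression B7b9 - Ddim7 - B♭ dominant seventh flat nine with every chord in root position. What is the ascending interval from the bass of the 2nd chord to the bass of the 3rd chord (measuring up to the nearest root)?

The roots are D and B♭.
D up to B♭ is 8 semitones, a half step narrower than a major sixth, so the interval is minor.

minor sixth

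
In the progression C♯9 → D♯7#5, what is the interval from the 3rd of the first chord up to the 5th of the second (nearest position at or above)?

augmented fourth

The 3rd of C♯9 is E♯; the 5th of D♯7#5 is A𝄪.
4 letter names make it a fourth; at 6 semitones (a half step wider than perfect) the quality is augmented.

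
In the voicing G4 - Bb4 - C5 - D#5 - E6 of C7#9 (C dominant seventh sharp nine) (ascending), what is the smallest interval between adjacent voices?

Adjacent intervals: G4→Bb4 = minor third; Bb4→C5 = major second; C5→D#5 = augmented second; D#5→E6 = minor ninth.
The smallest is Bb4 to C5, a major second (2 semitones).

major second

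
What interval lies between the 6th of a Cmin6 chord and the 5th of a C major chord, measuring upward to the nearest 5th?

m7

The 6th of Cmin6 is A; the 5th of C major is G.
From A to G: 10 semitones over a seventh = minor.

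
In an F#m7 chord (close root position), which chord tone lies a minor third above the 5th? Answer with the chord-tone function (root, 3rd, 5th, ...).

7th

F#m7: F#-A-C#-E.
The 5th is C#. A minor third above C# is E.
E is the chord's 7th.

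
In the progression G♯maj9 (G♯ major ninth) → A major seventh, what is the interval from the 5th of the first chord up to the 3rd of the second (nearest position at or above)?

The 5th of G♯maj9 (G♯ major ninth) is D♯; the 3rd of A major seventh is C♯.
7 letter names make it a seventh; at 10 semitones (a half step narrower than major) the quality is minor.

minor seventh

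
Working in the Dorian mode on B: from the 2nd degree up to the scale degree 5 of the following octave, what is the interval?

perfect eleventh

B dorian: B C# D E F# G# A.
2nd degree = C#; 5th degree (up an octave) = F#.
From C# to F# is 17 semitones, exactly the perfect eleventh.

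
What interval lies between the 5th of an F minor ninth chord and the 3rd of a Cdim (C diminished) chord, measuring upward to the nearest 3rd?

F minor ninth has C as its 5th, and Cdim (C diminished) has Eb as its 3rd.
3 letter names make it a third; at 3 semitones (a half step narrower than major) the quality is minor.

minor 3rd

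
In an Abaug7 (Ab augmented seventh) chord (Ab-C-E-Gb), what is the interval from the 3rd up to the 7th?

That puts C below Gb.
5 letter names make it a fifth; at 6 semitones (a half step narrower than perfect) the quality is diminished.
This 3–7 tritone is the characteristic tension at the heart of the dominant sound.

diminished 5th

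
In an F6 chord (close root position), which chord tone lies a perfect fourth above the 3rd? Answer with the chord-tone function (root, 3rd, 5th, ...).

6th

F6 (F major sixth): F, A, C, D.
The 3rd is A. A perfect fourth above A is D.
D is the chord's 6th.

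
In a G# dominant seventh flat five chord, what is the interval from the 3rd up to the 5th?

G#7b5 is spelled G#–B#–D–F#.
The 3rd is B# and the 5th is D.
B# up to D is 2 semitones, a whole step narrower than a major third, so the interval is diminished.

diminished third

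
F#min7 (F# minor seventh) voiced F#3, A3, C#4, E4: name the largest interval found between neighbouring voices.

major third

Adjacent intervals: F#3→A3 = minor third; A3→C#4 = major third; C#4→E4 = minor third.
The largest is A3 to C#4, a major third (4 semitones).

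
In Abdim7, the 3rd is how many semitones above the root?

The chord tones of Ab diminished seventh are Ab Cb Ebb Gbb.
Ab to Cb is a minor third: 3 semitones.

3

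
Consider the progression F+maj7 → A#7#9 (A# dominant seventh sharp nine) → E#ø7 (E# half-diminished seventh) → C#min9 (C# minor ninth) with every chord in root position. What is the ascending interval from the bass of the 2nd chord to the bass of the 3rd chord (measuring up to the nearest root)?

perfect 5th

The roots are A# and E#.
Counting 5 letters and 7 half steps from A# gives a perfect fifth.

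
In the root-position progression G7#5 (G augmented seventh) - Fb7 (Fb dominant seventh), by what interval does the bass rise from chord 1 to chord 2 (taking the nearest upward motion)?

diminished seventh

The roots are G and Fb.
7 letter names make it a seventh; at 9 semitones (a whole step narrower than major) the quality is diminished.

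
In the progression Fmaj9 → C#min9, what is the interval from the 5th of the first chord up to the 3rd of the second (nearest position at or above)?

The 5th of Fmaj9 is C; the 3rd of C#min9 is E.
Counting 3 letters and 4 half steps from C gives a major third.

major third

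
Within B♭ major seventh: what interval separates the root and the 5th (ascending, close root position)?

B♭Δ7: B♭ D F A.
So we need the interval from B♭ up to F.
B♭ up to F spans 5 letter names and 7 semitones — a perfect fifth.

perfect 5th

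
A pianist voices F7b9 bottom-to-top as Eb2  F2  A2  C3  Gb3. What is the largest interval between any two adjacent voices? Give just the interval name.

Adjacent intervals: Eb2→F2 = major second; F2→A2 = major third; A2→C3 = minor third; C3→Gb3 = diminished fifth.
The largest is C3 to Gb3, a diminished fifth (6 semitones).

diminished fifth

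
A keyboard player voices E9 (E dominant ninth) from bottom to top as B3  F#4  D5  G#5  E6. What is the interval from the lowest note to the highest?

The outer voices are B3 and E6.
From B to E is 29 semitones, exactly the perfect 18th.

perfect 18th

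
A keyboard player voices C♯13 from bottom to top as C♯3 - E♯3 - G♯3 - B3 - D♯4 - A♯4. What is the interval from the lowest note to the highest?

The outer voices are C♯3 and A♯4.
Counting 13 letters and 21 half steps from C♯ gives a major thirteenth.

major thirteenth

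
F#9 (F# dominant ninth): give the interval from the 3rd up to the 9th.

minor seventh

F#9 (F# dominant ninth): F#–A#–C#–E–G#.
So we need the interval from A# up to G#.
7 letter names make it a seventh; at 10 semitones (a half step narrower than major) the quality is minor.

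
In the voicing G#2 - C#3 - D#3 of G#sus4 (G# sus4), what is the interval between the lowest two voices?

Those voices are G#2 and C#3.
G# up to C# spans 4 letter names and 5 semitones — a perfect fourth.

perfect fourth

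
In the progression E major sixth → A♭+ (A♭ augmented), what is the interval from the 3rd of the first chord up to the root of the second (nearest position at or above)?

The 3rd of E major sixth is G♯; the root of A♭+ (A♭ augmented) is A♭.
G♯ up to A♭ is 0 semitones, a whole step narrower than a major second, so the interval is diminished.

diminished second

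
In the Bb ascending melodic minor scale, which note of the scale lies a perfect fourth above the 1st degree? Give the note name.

Eb

The scale is Bb C Db Eb F G A.
The 1st degree is Bb; a perfect fourth above that is Eb — scale degree 4.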